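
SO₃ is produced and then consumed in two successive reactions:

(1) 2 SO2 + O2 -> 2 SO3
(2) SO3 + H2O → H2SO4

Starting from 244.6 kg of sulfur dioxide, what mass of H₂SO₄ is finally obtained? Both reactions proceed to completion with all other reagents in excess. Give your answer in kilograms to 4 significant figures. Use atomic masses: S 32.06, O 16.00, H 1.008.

M(SO2) = 32.06 + 2(16.00) = 64.06 g/mol.
M(H2SO4) = 2(1.008) + 32.06 + 4(16.00) = 98.076 g/mol.
244.6 kg = 244600 g.
n(SO2) = 244600 / 64.06 = 3818.3 mol.
Step 1 gives a 2:2 ratio of SO2 to SO3, so n(SO3) = 3818.3 mol.
In step 2 the SO3:H2SO4 ratio is 1:1, so n(H2SO4) = 3818.3 mol.
Mass of H2SO4 = 3818.3 × 98.076 = 374480 g = 374.5 kg.

374.5 kg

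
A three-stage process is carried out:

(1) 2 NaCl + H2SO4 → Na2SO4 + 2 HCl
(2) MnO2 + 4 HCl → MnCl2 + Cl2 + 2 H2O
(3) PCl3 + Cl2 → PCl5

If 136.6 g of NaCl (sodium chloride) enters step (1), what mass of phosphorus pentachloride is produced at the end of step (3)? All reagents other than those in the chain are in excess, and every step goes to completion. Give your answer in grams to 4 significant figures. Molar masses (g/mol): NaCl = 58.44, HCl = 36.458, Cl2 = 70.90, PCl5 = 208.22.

n(NaCl) = 136.6 / 58.44 = 2.3374 mol.
Reaction (1): NaCl→HCl ratio 2:2 ⇒ n(HCl) = 2.3374 mol.
Reaction (2): HCl→Cl2 ratio 4:1 ⇒ n(Cl2) = 0.58436 mol.
Reaction (3): Cl2→PCl5 ratio 1:1 ⇒ n(PCl5) = 0.58436 mol.
Mass of PCl5 = 0.58436 × 208.22 = 121.68 g.

121.7 g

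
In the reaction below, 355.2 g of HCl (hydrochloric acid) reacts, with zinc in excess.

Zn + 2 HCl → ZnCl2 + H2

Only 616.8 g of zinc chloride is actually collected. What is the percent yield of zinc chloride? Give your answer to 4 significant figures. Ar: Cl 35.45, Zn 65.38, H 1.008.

M(HCl) = 1.008 + 35.45 = 36.458 g/mol.
M(ZnCl2) = 65.38 + 2(35.45) = 136.28 g/mol.
n(HCl) = 355.20 g / 36.458 g/mol = 9.7427 mol.
From the equation the HCl:ZnCl2 mole ratio is 2:1, so n(ZnCl2) = 9.7427 × 1/2 = 4.8714 mol.
Mass of ZnCl2 = 4.8714 mol × 136.28 g/mol = 663.87 g.
This is the theoretical yield. Percent yield = 616.8 g / 663.87 g × 100% = 92.910%.

92.91 %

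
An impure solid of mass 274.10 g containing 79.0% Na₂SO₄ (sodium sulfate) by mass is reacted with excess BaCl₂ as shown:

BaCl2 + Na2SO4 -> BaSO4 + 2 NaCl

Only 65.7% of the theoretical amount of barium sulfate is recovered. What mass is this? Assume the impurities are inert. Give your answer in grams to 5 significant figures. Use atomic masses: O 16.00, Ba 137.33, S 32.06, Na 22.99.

Pure Na2SO4 available = 274.10 g × 0.790 = 216.539 g.
M(Na2SO4) = 2(22.99) + 32.06 + 4(16.00) = 142.04 g/mol.
M(BaSO4) = 137.33 + 32.06 + 4(16.00) = 233.39 g/mol.
n(Na2SO4) = 216.539 g / 142.04 g/mol = 1.52449 mol.
From the equation the Na2SO4:BaSO4 mole ratio is 1:1, so n(BaSO4) = 1.52449 × 1/1 = 1.52449 mol.
Mass of BaSO4 = 1.52449 mol × 233.39 g/mol = 355.801 g.
Actual mass collected = 355.801 g × 0.657 = 233.762 g.

233.76 g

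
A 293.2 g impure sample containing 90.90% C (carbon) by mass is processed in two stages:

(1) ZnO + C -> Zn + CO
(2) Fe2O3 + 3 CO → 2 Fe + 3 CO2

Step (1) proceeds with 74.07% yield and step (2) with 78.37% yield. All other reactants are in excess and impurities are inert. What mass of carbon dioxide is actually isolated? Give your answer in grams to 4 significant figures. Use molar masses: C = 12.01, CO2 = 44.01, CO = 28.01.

566.9 g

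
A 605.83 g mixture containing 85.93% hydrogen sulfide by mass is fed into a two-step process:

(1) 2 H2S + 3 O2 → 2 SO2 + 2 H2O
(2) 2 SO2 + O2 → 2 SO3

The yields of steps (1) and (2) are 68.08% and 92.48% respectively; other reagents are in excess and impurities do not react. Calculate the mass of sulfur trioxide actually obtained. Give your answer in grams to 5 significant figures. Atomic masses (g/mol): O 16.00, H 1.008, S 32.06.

Pure H2S = 605.83 × 0.8593 = 520.590 g.
M(H2S) = 2(1.008) + 32.06 = 34.076 g/mol.
M(SO3) = 32.06 + 3(16.00) = 80.06 g/mol.
n(H2S) = 520.590 / 34.076 = 15.2773 mol.
Step 1 (H2S:SO2 = 2:2): theoretical n(SO2) = 15.2773 mol; at 68.08% yield, n(SO2) = 10.4008 mol.
Step 2 (SO2:SO3 = 2:2): theoretical n(SO3) = 10.4008 mol, so theoretical mass = 10.4008 × 80.06 = 832.688 g.
At 92.48% yield, actual mass of SO3 = 832.688 × 0.9248 = 770.070 g.

770.07 g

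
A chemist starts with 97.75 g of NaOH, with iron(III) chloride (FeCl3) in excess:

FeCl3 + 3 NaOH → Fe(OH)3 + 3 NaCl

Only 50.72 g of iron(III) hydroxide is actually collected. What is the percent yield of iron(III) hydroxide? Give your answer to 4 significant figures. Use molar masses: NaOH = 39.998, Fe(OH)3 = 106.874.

58.26 %

n(NaOH) = 97.750 g / 39.998 g/mol = 2.4439 mol.
From the equation the NaOH:Fe(OH)3 mole ratio is 3:1, so n(Fe(OH)3) = 2.4439 × 1/3 = 0.81462 mol.
Mass of Fe(OH)3 = 0.81462 mol × 106.874 g/mol = 87.062 g.
This is the theoretical yield. Percent yield = 50.72 g / 87.062 g × 100% = 58.257%.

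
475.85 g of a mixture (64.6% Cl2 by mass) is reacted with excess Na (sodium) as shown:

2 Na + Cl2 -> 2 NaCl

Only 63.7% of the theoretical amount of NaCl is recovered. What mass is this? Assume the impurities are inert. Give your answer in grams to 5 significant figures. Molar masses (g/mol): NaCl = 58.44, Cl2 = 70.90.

322.80 g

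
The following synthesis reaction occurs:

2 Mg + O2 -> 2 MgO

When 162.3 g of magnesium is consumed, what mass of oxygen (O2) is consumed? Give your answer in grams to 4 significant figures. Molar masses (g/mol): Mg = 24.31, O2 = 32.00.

106.8 g

n(Mg) = 162.30 g / 24.31 g/mol = 6.6763 mol.
From the equation the Mg:O2 mole ratio is 2:1, so n(O2) = 6.6763 × 1/2 = 3.3381 mol.
Mass of O2 = 3.3381 mol × 32.00 g/mol = 106.82 g.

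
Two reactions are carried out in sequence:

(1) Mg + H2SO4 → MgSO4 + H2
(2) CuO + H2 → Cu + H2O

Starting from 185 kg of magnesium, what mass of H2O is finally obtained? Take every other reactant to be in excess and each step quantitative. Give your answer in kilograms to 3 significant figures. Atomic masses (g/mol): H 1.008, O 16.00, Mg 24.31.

M(Mg) = 24.31 g/mol.
M(H2O) = 2(1.008) + 16.00 = 18.016 g/mol.
185 kg = 185000 g.
n(Mg) = 185000 / 24.31 = 7610 mol.
Step 1 gives a 1:1 ratio of Mg to H2, so n(H2) = 7610 mol.
In step 2 the H2:H2O ratio is 1:1, so n(H2O) = 7610 mol.
Mass of H2O = 7610 × 18.016 = 137100 g = 137 kg.

137 kg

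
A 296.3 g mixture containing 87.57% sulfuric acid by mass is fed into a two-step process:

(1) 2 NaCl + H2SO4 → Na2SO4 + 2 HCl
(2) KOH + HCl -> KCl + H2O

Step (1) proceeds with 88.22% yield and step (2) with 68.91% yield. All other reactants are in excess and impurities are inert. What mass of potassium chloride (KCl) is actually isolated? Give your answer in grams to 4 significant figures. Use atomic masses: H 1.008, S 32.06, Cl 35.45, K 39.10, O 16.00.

239.8 g

Pure H2SO4 = 296.3 × 0.8757 = 259.47 g.
M(H2SO4) = 2(1.008) + 32.06 + 4(16.00) = 98.076 g/mol.
M(KCl) = 39.10 + 35.45 = 74.55 g/mol.
n(H2SO4) = 259.47 / 98.076 = 2.6456 mol.
Step 1 (H2SO4:HCl = 1:2): theoretical n(HCl) = 5.2912 mol; at 88.22% yield, n(HCl) = 4.6679 mol.
Step 2 (HCl:KCl = 1:1): theoretical n(KCl) = 4.6679 mol, so theoretical mass = 4.6679 × 74.55 = 347.99 g.
At 68.91% yield, actual mass of KCl = 347.99 × 0.6891 = 239.80 g.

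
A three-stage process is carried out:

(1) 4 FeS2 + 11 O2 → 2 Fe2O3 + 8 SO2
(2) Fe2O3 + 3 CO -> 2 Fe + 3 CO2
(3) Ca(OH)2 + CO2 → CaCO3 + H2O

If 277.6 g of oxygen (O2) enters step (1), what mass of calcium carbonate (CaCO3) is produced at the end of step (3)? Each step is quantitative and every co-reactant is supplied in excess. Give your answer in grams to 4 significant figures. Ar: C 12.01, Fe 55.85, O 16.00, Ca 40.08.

M(O2) = 2(16.00) = 32.00 g/mol.
M(CaCO3) = 40.08 + 12.01 + 3(16.00) = 100.09 g/mol.
n(O2) = 277.6 / 32.00 = 8.6750 mol.
Reaction (1): O2→Fe2O3 ratio 11:2 ⇒ n(Fe2O3) = 1.5773 mol.
Reaction (2): Fe2O3→CO2 ratio 1:3 ⇒ n(CO2) = 4.7318 mol.
Reaction (3): CO2→CaCO3 ratio 1:1 ⇒ n(CaCO3) = 4.7318 mol.
Mass of CaCO3 = 4.7318 × 100.09 = 473.61 g.

473.6 g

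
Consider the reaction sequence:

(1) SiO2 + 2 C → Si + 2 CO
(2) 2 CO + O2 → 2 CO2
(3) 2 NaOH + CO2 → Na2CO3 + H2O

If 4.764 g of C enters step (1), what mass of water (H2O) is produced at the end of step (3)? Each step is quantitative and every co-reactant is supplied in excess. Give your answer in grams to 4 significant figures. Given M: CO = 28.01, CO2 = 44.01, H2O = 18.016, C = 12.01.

7.146 g

n(C) = 4.764 / 12.01 = 0.39667 mol.
Reaction (1): C→CO ratio 2:2 ⇒ n(CO) = 0.39667 mol.
Reaction (2): CO→CO2 ratio 2:2 ⇒ n(CO2) = 0.39667 mol.
Reaction (3): CO2→H2O ratio 1:1 ⇒ n(H2O) = 0.39667 mol.
Mass of H2O = 0.39667 × 18.016 = 7.1464 g.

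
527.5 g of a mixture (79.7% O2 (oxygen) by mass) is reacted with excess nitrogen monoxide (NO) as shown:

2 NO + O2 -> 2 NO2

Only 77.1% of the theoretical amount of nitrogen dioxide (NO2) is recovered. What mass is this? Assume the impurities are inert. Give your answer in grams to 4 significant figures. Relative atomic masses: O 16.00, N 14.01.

Pure O2 available = 527.5 g × 0.797 = 420.42 g.
M(O2) = 2(16.00) = 32.00 g/mol.
M(NO2) = 14.01 + 2(16.00) = 46.01 g/mol.
n(O2) = 420.42 g / 32.00 g/mol = 13.138 mol.
From the equation the O2:NO2 mole ratio is 1:2, so n(NO2) = 13.138 × 2/1 = 26.276 mol.
Mass of NO2 = 26.276 mol × 46.01 g/mol = 1209.0 g.
Actual mass collected = 1209.0 g × 0.771 = 932.11 g.

932.1 g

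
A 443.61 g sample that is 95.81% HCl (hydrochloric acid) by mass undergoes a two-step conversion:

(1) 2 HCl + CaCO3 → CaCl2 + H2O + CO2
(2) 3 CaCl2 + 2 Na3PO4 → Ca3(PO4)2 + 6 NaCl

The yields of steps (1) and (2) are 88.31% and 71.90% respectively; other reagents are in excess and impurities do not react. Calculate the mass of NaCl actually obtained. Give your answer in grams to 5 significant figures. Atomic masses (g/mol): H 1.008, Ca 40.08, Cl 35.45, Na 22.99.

Pure HCl = 443.61 × 0.9581 = 425.023 g.
M(HCl) = 1.008 + 35.45 = 36.458 g/mol.
M(NaCl) = 22.99 + 35.45 = 58.44 g/mol.
n(HCl) = 425.023 / 36.458 = 11.6579 mol.
Step 1 (HCl:CaCl2 = 2:1): theoretical n(CaCl2) = 5.82894 mol; at 88.31% yield, n(CaCl2) = 5.14753 mol.
Step 2 (CaCl2:NaCl = 3:6): theoretical n(NaCl) = 10.2951 mol, so theoretical mass = 10.2951 × 58.44 = 601.644 g.
At 71.90% yield, actual mass of NaCl = 601.644 × 0.7190 = 432.582 g.

432.58 g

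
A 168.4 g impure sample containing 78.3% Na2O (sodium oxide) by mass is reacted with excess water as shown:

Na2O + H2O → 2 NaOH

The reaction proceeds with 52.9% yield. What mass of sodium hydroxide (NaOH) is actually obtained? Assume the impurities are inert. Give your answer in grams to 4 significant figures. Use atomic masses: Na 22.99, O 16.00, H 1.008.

90.03 g

Pure Na2O available = 168.4 g × 0.783 = 131.86 g.
M(Na2O) = 2(22.99) + 16.00 = 61.98 g/mol.
M(NaOH) = 22.99 + 16.00 + 1.008 = 39.998 g/mol.
n(Na2O) = 131.86 g / 61.98 g/mol = 2.1274 mol.
From the equation the Na2O:NaOH mole ratio is 1:2, so n(NaOH) = 2.1274 × 2/1 = 4.2548 mol.
Mass of NaOH = 4.2548 mol × 39.998 g/mol = 170.18 g.
Actual mass collected = 170.18 g × 0.529 = 90.028 g.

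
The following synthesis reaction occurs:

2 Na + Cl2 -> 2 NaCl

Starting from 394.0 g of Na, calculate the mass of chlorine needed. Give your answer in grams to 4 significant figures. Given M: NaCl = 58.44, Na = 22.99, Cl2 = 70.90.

n(Na) = 394.00 g / 22.99 g/mol = 17.138 mol.
From the equation the Na:Cl2 mole ratio is 2:1, so n(Cl2) = 17.138 × 1/2 = 8.5689 mol.
Mass of Cl2 = 8.5689 mol × 70.90 g/mol = 607.54 g.

607.5 g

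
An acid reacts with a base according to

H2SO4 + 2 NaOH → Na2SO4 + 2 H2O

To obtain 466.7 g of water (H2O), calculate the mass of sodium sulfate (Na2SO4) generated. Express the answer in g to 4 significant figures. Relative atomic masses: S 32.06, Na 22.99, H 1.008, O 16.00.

1840 g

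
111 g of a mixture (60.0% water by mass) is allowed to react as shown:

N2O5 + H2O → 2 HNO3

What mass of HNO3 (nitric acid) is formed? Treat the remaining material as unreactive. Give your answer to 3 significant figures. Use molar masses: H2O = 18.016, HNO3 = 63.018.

466 g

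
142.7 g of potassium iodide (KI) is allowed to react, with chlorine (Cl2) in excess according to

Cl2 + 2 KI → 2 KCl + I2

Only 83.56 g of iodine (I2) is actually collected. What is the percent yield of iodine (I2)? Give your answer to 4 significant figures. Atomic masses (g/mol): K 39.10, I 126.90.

76.60 %

M(KI) = 39.10 + 126.90 = 166.00 g/mol.
M(I2) = 2(126.90) = 253.80 g/mol.
n(KI) = 142.70 g / 166.00 g/mol = 0.85964 mol.
From the equation the KI:I2 mole ratio is 2:1, so n(I2) = 0.85964 × 1/2 = 0.42982 mol.
Mass of I2 = 0.42982 mol × 253.80 g/mol = 109.09 g.
This is the theoretical yield. Percent yield = 83.56 g / 109.09 g × 100% = 76.599%.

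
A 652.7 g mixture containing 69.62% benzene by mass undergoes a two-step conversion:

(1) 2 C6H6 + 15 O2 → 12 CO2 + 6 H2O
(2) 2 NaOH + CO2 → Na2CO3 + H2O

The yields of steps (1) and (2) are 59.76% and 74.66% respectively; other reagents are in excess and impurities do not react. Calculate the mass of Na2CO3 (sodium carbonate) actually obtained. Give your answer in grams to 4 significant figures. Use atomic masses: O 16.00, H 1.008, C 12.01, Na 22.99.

1651 g

Pure C6H6 = 652.7 × 0.6962 = 454.41 g.
M(C6H6) = 6(12.01) + 6(1.008) = 78.108 g/mol.
M(Na2CO3) = 2(22.99) + 12.01 + 3(16.00) = 105.99 g/mol.
n(C6H6) = 454.41 / 78.108 = 5.8177 mol.
Step 1 (C6H6:CO2 = 2:12): theoretical n(CO2) = 34.906 mol; at 59.76% yield, n(CO2) = 20.860 mol.
Step 2 (CO2:Na2CO3 = 1:1): theoretical n(Na2CO3) = 20.860 mol, so theoretical mass = 20.860 × 105.99 = 2210.9 g.
At 74.66% yield, actual mass of Na2CO3 = 2210.9 × 0.7466 = 1650.7 g.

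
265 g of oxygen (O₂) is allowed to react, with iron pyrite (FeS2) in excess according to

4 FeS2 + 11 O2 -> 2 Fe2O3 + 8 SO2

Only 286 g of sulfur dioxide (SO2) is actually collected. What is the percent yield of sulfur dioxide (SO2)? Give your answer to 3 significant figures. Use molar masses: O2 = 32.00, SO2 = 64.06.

74.1 %

n(O2) = 265.0 g / 32.00 g/mol = 8.281 mol.
From the equation the O2:SO2 mole ratio is 11:8, so n(SO2) = 8.281 × 8/11 = 6.023 mol.
Mass of SO2 = 6.023 mol × 64.06 g/mol = 385.8 g.
This is the theoretical yield. Percent yield = 286 g / 385.8 g × 100% = 74.13%.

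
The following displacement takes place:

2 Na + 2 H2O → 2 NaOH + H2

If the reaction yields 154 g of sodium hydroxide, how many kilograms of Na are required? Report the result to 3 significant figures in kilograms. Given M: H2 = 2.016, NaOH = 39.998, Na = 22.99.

n(NaOH) = 154.0 g / 39.998 g/mol = 3.850 mol.
From the equation the NaOH:Na mole ratio is 2:2, so n(Na) = 3.850 × 2/2 = 3.850 mol.
Mass of Na = 3.850 mol × 22.99 g/mol = 88.52 g.
Converting to kg: 88.52 g = 0.0885 kg.

0.0885 kg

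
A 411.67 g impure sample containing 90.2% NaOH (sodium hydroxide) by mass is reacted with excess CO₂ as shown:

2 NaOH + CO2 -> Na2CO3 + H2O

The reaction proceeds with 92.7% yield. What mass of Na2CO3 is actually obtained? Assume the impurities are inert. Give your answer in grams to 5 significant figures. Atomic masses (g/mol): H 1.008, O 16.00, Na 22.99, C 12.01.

Pure NaOH available = 411.67 g × 0.902 = 371.326 g.
M(NaOH) = 22.99 + 16.00 + 1.008 = 39.998 g/mol.
M(Na2CO3) = 2(22.99) + 12.01 + 3(16.00) = 105.99 g/mol.
n(NaOH) = 371.326 g / 39.998 g/mol = 9.28362 mol.
From the equation the NaOH:Na2CO3 mole ratio is 2:1, so n(Na2CO3) = 9.28362 × 1/2 = 4.64181 mol.
Mass of Na2CO3 = 4.64181 mol × 105.99 g/mol = 491.986 g.
Actual mass collected = 491.986 g × 0.927 = 456.071 g.

456.07 g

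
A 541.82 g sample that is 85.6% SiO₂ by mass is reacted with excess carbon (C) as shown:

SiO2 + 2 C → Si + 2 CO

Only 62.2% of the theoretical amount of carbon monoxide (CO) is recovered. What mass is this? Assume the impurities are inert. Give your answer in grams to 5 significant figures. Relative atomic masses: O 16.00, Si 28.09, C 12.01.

268.94 g

Pure SiO2 available = 541.82 g × 0.856 = 463.798 g.
M(SiO2) = 28.09 + 2(16.00) = 60.09 g/mol.
M(CO) = 12.01 + 16.00 = 28.01 g/mol.
n(SiO2) = 463.798 g / 60.09 g/mol = 7.71839 mol.
From the equation the SiO2:CO mole ratio is 1:2, so n(CO) = 7.71839 × 2/1 = 15.4368 mol.
Mass of CO = 15.4368 mol × 28.01 g/mol = 432.384 g.
Actual mass collected = 432.384 g × 0.622 = 268.943 g.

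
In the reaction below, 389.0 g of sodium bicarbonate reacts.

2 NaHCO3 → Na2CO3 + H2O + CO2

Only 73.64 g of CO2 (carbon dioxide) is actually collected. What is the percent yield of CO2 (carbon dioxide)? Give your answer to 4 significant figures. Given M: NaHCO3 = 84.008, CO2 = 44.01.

72.27 %

n(NaHCO3) = 389.00 g / 84.008 g/mol = 4.6305 mol.
From the equation the NaHCO3:CO2 mole ratio is 2:1, so n(CO2) = 4.6305 × 1/2 = 2.3153 mol.
Mass of CO2 = 2.3153 mol × 44.01 g/mol = 101.89 g.
This is the theoretical yield. Percent yield = 73.64 g / 101.89 g × 100% = 72.271%.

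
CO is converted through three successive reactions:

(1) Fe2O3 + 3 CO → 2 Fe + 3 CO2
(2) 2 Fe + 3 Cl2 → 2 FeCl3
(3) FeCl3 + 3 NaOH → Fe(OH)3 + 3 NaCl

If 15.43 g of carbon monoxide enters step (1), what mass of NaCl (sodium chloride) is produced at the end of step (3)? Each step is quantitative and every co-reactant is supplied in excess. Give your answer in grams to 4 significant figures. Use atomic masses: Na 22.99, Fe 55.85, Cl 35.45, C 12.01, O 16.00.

M(CO) = 12.01 + 16.00 = 28.01 g/mol.
M(NaCl) = 22.99 + 35.45 = 58.44 g/mol.
n(CO) = 15.43 / 28.01 = 0.55087 mol.
Reaction (1): CO→Fe ratio 3:2 ⇒ n(Fe) = 0.36725 mol.
Reaction (2): Fe→FeCl3 ratio 2:2 ⇒ n(FeCl3) = 0.36725 mol.
Reaction (3): FeCl3→NaCl ratio 1:3 ⇒ n(NaCl) = 1.1017 mol.
Mass of NaCl = 1.1017 × 58.44 = 64.386 g.

64.39 g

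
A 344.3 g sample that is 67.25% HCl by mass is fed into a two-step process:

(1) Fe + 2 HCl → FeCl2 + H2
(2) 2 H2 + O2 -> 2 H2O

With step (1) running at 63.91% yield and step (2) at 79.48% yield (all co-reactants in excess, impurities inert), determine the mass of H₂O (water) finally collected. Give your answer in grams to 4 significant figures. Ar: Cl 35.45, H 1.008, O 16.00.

29.06 g

Pure HCl = 344.3 × 0.6725 = 231.54 g.
M(HCl) = 1.008 + 35.45 = 36.458 g/mol.
M(H2O) = 2(1.008) + 16.00 = 18.016 g/mol.
n(HCl) = 231.54 / 36.458 = 6.3509 mol.
Step 1 (HCl:H2 = 2:1): theoretical n(H2) = 3.1755 mol; at 63.91% yield, n(H2) = 2.0294 mol.
Step 2 (H2:H2O = 2:2): theoretical n(H2O) = 2.0294 mol, so theoretical mass = 2.0294 × 18.016 = 36.562 g.
At 79.48% yield, actual mass of H2O = 36.562 × 0.7948 = 29.060 g.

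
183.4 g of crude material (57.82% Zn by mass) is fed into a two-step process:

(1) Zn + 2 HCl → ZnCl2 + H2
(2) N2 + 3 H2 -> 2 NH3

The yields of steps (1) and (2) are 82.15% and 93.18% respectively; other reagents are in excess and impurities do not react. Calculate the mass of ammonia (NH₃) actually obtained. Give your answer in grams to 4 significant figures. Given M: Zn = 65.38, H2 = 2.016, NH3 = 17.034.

Pure Zn = 183.4 × 0.5782 = 106.04 g.
n(Zn) = 106.04 / 65.38 = 1.6219 mol.
Step 1 (Zn:H2 = 1:1): theoretical n(H2) = 1.6219 mol; at 82.15% yield, n(H2) = 1.3324 mol.
Step 2 (H2:NH3 = 3:2): theoretical n(NH3) = 0.88828 mol, so theoretical mass = 0.88828 × 17.034 = 15.131 g.
At 93.18% yield, actual mass of NH3 = 15.131 × 0.9318 = 14.099 g.

14.10 g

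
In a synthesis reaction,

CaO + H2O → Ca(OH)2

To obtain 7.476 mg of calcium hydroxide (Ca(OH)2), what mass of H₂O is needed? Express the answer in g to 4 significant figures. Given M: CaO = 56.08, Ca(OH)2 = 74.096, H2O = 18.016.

0.001818 g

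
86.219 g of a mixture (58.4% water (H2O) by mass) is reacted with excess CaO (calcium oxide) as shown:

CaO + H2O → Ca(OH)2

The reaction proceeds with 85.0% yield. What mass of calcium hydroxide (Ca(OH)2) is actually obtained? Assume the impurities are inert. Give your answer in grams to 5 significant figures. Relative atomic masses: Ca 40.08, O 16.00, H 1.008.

Pure H2O available = 86.219 g × 0.584 = 50.3519 g.
M(H2O) = 2(1.008) + 16.00 = 18.016 g/mol.
M(Ca(OH)2) = 40.08 + 2(16.00) + 2(1.008) = 74.096 g/mol.
n(H2O) = 50.3519 g / 18.016 g/mol = 2.79484 mol.
From the equation the H2O:Ca(OH)2 mole ratio is 1:1, so n(Ca(OH)2) = 2.79484 × 1/1 = 2.79484 mol.
Mass of Ca(OH)2 = 2.79484 mol × 74.096 g/mol = 207.087 g.
Actual mass collected = 207.087 g × 0.850 = 176.024 g.

176.02 g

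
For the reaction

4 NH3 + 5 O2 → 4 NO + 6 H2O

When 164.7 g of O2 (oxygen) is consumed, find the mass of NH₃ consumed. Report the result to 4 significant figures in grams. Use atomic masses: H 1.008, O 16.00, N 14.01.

M(O2) = 2(16.00) = 32.00 g/mol.
M(NH3) = 14.01 + 3(1.008) = 17.034 g/mol.
n(O2) = 164.70 g / 32.00 g/mol = 5.1469 mol.
From the equation the O2:NH3 mole ratio is 5:4, so n(NH3) = 5.1469 × 4/5 = 4.1175 mol.
Mass of NH3 = 4.1175 mol × 17.034 g/mol = 70.137 g.

70.14 g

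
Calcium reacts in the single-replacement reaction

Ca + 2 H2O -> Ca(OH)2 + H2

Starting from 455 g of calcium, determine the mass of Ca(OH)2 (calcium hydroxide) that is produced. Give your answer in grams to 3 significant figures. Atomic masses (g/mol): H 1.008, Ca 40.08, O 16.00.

M(Ca) = 40.08 g/mol.
M(Ca(OH)2) = 40.08 + 2(16.00) + 2(1.008) = 74.096 g/mol.
n(Ca) = 455.0 g / 40.08 g/mol = 11.35 mol.
From the equation the Ca:Ca(OH)2 mole ratio is 1:1, so n(Ca(OH)2) = 11.35 × 1/1 = 11.35 mol.
Mass of Ca(OH)2 = 11.35 mol × 74.096 g/mol = 841.2 g.

841 g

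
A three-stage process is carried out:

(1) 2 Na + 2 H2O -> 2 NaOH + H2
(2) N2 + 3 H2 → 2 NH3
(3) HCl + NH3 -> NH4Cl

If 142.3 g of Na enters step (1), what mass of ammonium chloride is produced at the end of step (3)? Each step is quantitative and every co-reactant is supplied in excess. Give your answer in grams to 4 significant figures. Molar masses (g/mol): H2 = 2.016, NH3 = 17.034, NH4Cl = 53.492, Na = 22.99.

n(Na) = 142.3 / 22.99 = 6.1896 mol.
Reaction (1): Na→H2 ratio 2:1 ⇒ n(H2) = 3.0948 mol.
Reaction (2): H2→NH3 ratio 3:2 ⇒ n(NH3) = 2.0632 mol.
Reaction (3): NH3→NH4Cl ratio 1:1 ⇒ n(NH4Cl) = 2.0632 mol.
Mass of NH4Cl = 2.0632 × 53.492 = 110.37 g.

110.4 g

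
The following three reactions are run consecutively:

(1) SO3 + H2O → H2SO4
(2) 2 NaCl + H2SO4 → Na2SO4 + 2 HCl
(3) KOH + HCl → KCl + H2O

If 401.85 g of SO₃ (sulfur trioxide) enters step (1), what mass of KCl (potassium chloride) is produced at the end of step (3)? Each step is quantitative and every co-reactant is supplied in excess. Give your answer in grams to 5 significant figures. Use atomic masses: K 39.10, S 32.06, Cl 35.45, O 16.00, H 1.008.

748.39 g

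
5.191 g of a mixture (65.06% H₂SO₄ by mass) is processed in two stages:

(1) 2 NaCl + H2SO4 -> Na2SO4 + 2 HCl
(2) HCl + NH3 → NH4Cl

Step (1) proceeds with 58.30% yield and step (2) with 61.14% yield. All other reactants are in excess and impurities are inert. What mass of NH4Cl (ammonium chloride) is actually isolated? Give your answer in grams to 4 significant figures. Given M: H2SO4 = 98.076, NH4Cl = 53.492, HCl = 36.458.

1.313 g

Pure H2SO4 = 5.191 × 0.6506 = 3.3773 g.
n(H2SO4) = 3.3773 / 98.076 = 0.034435 mol.
Step 1 (H2SO4:HCl = 1:2): theoretical n(HCl) = 0.068870 mol; at 58.30% yield, n(HCl) = 0.040151 mol.
Step 2 (HCl:NH4Cl = 1:1): theoretical n(NH4Cl) = 0.040151 mol, so theoretical mass = 0.040151 × 53.492 = 2.1478 g.
At 61.14% yield, actual mass of NH4Cl = 2.1478 × 0.6114 = 1.3132 g.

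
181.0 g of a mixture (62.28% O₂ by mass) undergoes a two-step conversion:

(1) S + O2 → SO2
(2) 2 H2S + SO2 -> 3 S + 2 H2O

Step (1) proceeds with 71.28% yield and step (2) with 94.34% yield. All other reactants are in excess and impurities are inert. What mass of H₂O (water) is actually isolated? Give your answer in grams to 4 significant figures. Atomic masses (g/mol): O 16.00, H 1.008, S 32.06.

85.36 g

Pure O2 = 181.0 × 0.6228 = 112.73 g.
M(O2) = 2(16.00) = 32.00 g/mol.
M(H2O) = 2(1.008) + 16.00 = 18.016 g/mol.
n(O2) = 112.73 / 32.00 = 3.5227 mol.
Step 1 (O2:SO2 = 1:1): theoretical n(SO2) = 3.5227 mol; at 71.28% yield, n(SO2) = 2.5110 mol.
Step 2 (SO2:H2O = 1:2): theoretical n(H2O) = 5.0220 mol, so theoretical mass = 5.0220 × 18.016 = 90.476 g.
At 94.34% yield, actual mass of H2O = 90.476 × 0.9434 = 85.355 g.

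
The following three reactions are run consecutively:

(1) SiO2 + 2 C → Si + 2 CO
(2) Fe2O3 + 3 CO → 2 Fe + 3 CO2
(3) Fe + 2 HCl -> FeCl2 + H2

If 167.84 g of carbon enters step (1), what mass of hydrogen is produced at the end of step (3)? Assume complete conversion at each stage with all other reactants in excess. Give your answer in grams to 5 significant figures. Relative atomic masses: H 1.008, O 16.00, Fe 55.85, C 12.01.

18.782 g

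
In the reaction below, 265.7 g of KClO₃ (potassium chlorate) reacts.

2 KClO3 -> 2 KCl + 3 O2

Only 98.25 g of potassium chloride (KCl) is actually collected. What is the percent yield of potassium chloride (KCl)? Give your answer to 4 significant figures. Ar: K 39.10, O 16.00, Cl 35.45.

60.79 %

M(KClO3) = 39.10 + 35.45 + 3(16.00) = 122.55 g/mol.
M(KCl) = 39.10 + 35.45 = 74.55 g/mol.
n(KClO3) = 265.70 g / 122.55 g/mol = 2.1681 mol.
From the equation the KClO3:KCl mole ratio is 2:2, so n(KCl) = 2.1681 × 2/2 = 2.1681 mol.
Mass of KCl = 2.1681 mol × 74.55 g/mol = 161.63 g.
This is the theoretical yield. Percent yield = 98.25 g / 161.63 g × 100% = 60.786%.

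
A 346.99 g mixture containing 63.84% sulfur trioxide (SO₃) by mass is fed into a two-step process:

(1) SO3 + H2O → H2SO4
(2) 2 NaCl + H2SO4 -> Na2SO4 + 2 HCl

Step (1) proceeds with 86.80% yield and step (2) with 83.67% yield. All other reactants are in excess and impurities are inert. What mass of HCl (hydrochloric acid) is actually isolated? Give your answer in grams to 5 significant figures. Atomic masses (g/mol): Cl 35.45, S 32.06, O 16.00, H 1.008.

Pure SO3 = 346.99 × 0.6384 = 221.518 g.
M(SO3) = 32.06 + 3(16.00) = 80.06 g/mol.
M(HCl) = 1.008 + 35.45 = 36.458 g/mol.
n(SO3) = 221.518 / 80.06 = 2.76691 mol.
Step 1 (SO3:H2SO4 = 1:1): theoretical n(H2SO4) = 2.76691 mol; at 86.80% yield, n(H2SO4) = 2.40167 mol.
Step 2 (H2SO4:HCl = 1:2): theoretical n(HCl) = 4.80335 mol, so theoretical mass = 4.80335 × 36.458 = 175.120 g.
At 83.67% yield, actual mass of HCl = 175.120 × 0.8367 = 146.523 g.

146.52 g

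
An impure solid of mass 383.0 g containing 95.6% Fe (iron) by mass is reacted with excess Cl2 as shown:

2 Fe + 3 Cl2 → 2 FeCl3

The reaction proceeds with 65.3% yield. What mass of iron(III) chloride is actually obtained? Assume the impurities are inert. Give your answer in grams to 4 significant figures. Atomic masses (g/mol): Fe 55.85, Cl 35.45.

Pure Fe available = 383.0 g × 0.956 = 366.15 g.
M(Fe) = 55.85 g/mol.
M(FeCl3) = 55.85 + 3(35.45) = 162.20 g/mol.
n(Fe) = 366.15 g / 55.85 g/mol = 6.5559 mol.
From the equation the Fe:FeCl3 mole ratio is 2:2, so n(FeCl3) = 6.5559 × 2/2 = 6.5559 mol.
Mass of FeCl3 = 6.5559 mol × 162.20 g/mol = 1063.4 g.
Actual mass collected = 1063.4 g × 0.653 = 694.38 g.

694.4 g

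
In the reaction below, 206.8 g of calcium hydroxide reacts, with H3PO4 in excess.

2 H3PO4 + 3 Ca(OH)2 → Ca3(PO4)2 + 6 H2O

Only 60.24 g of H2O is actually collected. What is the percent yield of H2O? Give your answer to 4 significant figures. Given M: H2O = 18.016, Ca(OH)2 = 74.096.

n(Ca(OH)2) = 206.80 g / 74.096 g/mol = 2.7910 mol.
From the equation the Ca(OH)2:H2O mole ratio is 3:6, so n(H2O) = 2.7910 × 6/3 = 5.5819 mol.
Mass of H2O = 5.5819 mol × 18.016 g/mol = 100.56 g.
This is the theoretical yield. Percent yield = 60.24 g / 100.56 g × 100% = 59.902%.

59.90 %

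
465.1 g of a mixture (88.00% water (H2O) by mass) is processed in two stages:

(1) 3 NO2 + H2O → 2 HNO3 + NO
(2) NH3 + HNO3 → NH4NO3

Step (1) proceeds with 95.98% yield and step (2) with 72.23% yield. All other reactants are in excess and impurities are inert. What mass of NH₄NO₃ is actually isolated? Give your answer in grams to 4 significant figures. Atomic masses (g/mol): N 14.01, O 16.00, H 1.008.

Pure H2O = 465.1 × 0.8800 = 409.29 g.
M(H2O) = 2(1.008) + 16.00 = 18.016 g/mol.
M(NH4NO3) = 2(14.01) + 4(1.008) + 3(16.00) = 80.052 g/mol.
n(H2O) = 409.29 / 18.016 = 22.718 mol.
Step 1 (H2O:HNO3 = 1:2): theoretical n(HNO3) = 45.436 mol; at 95.98% yield, n(HNO3) = 43.610 mol.
Step 2 (HNO3:NH4NO3 = 1:1): theoretical n(NH4NO3) = 43.610 mol, so theoretical mass = 43.610 × 80.052 = 3491.0 g.
At 72.23% yield, actual mass of NH4NO3 = 3491.0 × 0.7223 = 2521.6 g.

2522 g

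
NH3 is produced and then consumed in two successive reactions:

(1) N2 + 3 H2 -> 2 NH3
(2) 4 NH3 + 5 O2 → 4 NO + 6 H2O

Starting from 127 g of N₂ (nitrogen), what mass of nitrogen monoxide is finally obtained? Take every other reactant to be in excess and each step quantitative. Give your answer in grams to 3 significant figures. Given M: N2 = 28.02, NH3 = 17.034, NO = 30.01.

272 g

n(N2) = 127.0 / 28.02 = 4.532 mol.
Step 1 gives a 1:2 ratio of N2 to NH3, so n(NH3) = 9.065 mol.
In step 2 the NH3:NO ratio is 4:4, so n(NO) = 9.065 mol.
Mass of NO = 9.065 × 30.01 = 272.0 g.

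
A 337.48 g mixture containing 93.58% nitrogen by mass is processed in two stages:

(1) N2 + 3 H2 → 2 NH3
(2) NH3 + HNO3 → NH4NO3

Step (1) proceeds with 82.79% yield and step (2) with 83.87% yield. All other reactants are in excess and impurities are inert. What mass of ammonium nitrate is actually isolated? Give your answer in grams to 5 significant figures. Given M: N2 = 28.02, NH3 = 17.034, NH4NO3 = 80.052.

1253.0 g

Pure N2 = 337.48 × 0.9358 = 315.814 g.
n(N2) = 315.814 / 28.02 = 11.2710 mol.
Step 1 (N2:NH3 = 1:2): theoretical n(NH3) = 22.5420 mol; at 82.79% yield, n(NH3) = 18.6625 mol.
Step 2 (NH3:NH4NO3 = 1:1): theoretical n(NH4NO3) = 18.6625 mol, so theoretical mass = 18.6625 × 80.052 = 1493.97 g.
At 83.87% yield, actual mass of NH4NO3 = 1493.97 × 0.8387 = 1253.00 g.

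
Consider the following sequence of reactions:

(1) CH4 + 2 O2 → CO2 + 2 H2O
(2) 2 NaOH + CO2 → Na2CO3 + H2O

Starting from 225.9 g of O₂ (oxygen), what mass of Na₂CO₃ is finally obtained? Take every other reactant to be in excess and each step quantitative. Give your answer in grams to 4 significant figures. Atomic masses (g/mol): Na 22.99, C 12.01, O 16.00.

M(O2) = 2(16.00) = 32.00 g/mol.
M(Na2CO3) = 2(22.99) + 12.01 + 3(16.00) = 105.99 g/mol.
n(O2) = 225.90 / 32.00 = 7.0594 mol.
Step 1 gives a 2:1 ratio of O2 to CO2, so n(CO2) = 3.5297 mol.
In step 2 the CO2:Na2CO3 ratio is 1:1, so n(Na2CO3) = 3.5297 mol.
Mass of Na2CO3 = 3.5297 × 105.99 = 374.11 g.

374.1 g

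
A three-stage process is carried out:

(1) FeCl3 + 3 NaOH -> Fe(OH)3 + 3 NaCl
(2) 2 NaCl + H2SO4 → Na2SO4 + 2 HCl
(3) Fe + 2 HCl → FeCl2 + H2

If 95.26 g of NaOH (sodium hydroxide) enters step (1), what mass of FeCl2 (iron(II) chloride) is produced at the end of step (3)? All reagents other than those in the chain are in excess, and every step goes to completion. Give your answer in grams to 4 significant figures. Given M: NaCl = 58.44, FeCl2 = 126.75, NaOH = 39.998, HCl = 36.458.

n(NaOH) = 95.26 / 39.998 = 2.3816 mol.
Reaction (1): NaOH→NaCl ratio 3:3 ⇒ n(NaCl) = 2.3816 mol.
Reaction (2): NaCl→HCl ratio 2:2 ⇒ n(HCl) = 2.3816 mol.
Reaction (3): HCl→FeCl2 ratio 2:1 ⇒ n(FeCl2) = 1.1908 mol.
Mass of FeCl2 = 1.1908 × 126.75 = 150.94 g.

150.9 g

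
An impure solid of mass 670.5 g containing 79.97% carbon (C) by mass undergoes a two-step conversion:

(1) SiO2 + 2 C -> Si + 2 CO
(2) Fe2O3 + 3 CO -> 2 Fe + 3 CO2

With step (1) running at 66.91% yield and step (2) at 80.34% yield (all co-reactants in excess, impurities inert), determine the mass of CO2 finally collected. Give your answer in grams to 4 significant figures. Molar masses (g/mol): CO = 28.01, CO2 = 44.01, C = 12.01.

1056 g

Pure C = 670.5 × 0.7997 = 536.20 g.
n(C) = 536.20 / 12.01 = 44.646 mol.
Step 1 (C:CO = 2:2): theoretical n(CO) = 44.646 mol; at 66.91% yield, n(CO) = 29.873 mol.
Step 2 (CO:CO2 = 3:3): theoretical n(CO2) = 29.873 mol, so theoretical mass = 29.873 × 44.01 = 1314.7 g.
At 80.34% yield, actual mass of CO2 = 1314.7 × 0.8034 = 1056.2 g.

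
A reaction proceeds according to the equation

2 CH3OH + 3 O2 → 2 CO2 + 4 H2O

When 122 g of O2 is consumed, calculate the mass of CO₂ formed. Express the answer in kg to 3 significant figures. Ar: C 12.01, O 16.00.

M(O2) = 2(16.00) = 32.00 g/mol.
M(CO2) = 12.01 + 2(16.00) = 44.01 g/mol.
n(O2) = 122.0 g / 32.00 g/mol = 3.812 mol.
From the equation the O2:CO2 mole ratio is 3:2, so n(CO2) = 3.812 × 2/3 = 2.542 mol.
Mass of CO2 = 2.542 mol × 44.01 g/mol = 111.9 g.
Converting to kg: 111.9 g = 0.112 kg.

0.112 kg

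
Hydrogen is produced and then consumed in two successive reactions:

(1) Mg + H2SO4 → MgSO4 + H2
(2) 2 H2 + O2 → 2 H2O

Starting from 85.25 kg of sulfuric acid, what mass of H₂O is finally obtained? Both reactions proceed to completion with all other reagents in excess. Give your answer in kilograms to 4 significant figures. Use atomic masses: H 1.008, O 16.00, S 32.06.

15.66 kg

M(H2SO4) = 2(1.008) + 32.06 + 4(16.00) = 98.076 g/mol.
M(H2O) = 2(1.008) + 16.00 = 18.016 g/mol.
85.25 kg = 85250 g.
n(H2SO4) = 85250 / 98.076 = 869.22 mol.
Step 1 gives a 1:1 ratio of H2SO4 to H2, so n(H2) = 869.22 mol.
In step 2 the H2:H2O ratio is 2:2, so n(H2O) = 869.22 mol.
Mass of H2O = 869.22 × 18.016 = 15660 g = 15.66 kg.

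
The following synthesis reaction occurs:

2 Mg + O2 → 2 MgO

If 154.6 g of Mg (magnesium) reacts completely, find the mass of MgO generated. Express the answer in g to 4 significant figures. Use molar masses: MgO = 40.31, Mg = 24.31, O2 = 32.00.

256.4 g

n(Mg) = 154.60 g / 24.31 g/mol = 6.3595 mol.
From the equation the Mg:MgO mole ratio is 2:2, so n(MgO) = 6.3595 × 2/2 = 6.3595 mol.
Mass of MgO = 6.3595 mol × 40.31 g/mol = 256.35 g.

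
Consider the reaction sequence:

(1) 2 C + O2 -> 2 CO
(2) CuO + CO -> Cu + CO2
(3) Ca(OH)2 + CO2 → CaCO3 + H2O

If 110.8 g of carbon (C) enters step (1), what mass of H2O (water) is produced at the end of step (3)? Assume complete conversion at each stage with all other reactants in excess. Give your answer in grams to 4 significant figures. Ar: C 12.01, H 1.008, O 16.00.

166.2 g

M(C) = 12.01 g/mol.
M(H2O) = 2(1.008) + 16.00 = 18.016 g/mol.
n(C) = 110.8 / 12.01 = 9.2256 mol.
Reaction (1): C→CO ratio 2:2 ⇒ n(CO) = 9.2256 mol.
Reaction (2): CO→CO2 ratio 1:1 ⇒ n(CO2) = 9.2256 mol.
Reaction (3): CO2→H2O ratio 1:1 ⇒ n(H2O) = 9.2256 mol.
Mass of H2O = 9.2256 × 18.016 = 166.21 g.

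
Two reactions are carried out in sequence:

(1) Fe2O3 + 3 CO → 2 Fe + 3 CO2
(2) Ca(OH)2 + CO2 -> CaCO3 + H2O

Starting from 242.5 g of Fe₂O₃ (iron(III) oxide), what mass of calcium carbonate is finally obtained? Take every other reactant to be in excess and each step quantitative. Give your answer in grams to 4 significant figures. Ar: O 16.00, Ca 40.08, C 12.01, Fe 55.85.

M(Fe2O3) = 2(55.85) + 3(16.00) = 159.70 g/mol.
M(CaCO3) = 40.08 + 12.01 + 3(16.00) = 100.09 g/mol.
n(Fe2O3) = 242.50 / 159.70 = 1.5185 mol.
Step 1 gives a 1:3 ratio of Fe2O3 to CO2, so n(CO2) = 4.5554 mol.
In step 2 the CO2:CaCO3 ratio is 1:1, so n(CaCO3) = 4.5554 mol.
Mass of CaCO3 = 4.5554 × 100.09 = 455.95 g.

456.0 g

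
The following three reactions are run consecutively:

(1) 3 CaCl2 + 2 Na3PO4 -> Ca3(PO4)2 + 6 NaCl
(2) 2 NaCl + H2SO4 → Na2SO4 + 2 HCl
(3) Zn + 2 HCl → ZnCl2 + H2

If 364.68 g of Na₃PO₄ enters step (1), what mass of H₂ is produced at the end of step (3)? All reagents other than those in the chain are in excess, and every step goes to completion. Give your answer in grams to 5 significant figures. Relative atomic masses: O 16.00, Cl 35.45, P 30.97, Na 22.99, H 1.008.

M(Na3PO4) = 3(22.99) + 30.97 + 4(16.00) = 163.94 g/mol.
M(H2) = 2(1.008) = 2.016 g/mol.
n(Na3PO4) = 364.68 / 163.94 = 2.22447 mol.
Reaction (1): Na3PO4→NaCl ratio 2:6 ⇒ n(NaCl) = 6.67342 mol.
Reaction (2): NaCl→HCl ratio 2:2 ⇒ n(HCl) = 6.67342 mol.
Reaction (3): HCl→H2 ratio 2:1 ⇒ n(H2) = 3.33671 mol.
Mass of H2 = 3.33671 × 2.016 = 6.72680 g.

6.7268 g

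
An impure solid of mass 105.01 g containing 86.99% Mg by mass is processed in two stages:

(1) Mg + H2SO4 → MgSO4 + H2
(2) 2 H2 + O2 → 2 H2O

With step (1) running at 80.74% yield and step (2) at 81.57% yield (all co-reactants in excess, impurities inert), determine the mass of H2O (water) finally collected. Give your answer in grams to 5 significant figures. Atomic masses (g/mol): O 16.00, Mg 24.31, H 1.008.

Pure Mg = 105.01 × 0.8699 = 91.3482 g.
M(Mg) = 24.31 g/mol.
M(H2O) = 2(1.008) + 16.00 = 18.016 g/mol.
n(Mg) = 91.3482 / 24.31 = 3.75764 mol.
Step 1 (Mg:H2 = 1:1): theoretical n(H2) = 3.75764 mol; at 80.74% yield, n(H2) = 3.03392 mol.
Step 2 (H2:H2O = 2:2): theoretical n(H2O) = 3.03392 mol, so theoretical mass = 3.03392 × 18.016 = 54.6591 g.
At 81.57% yield, actual mass of H2O = 54.6591 × 0.8157 = 44.5854 g.

44.585 g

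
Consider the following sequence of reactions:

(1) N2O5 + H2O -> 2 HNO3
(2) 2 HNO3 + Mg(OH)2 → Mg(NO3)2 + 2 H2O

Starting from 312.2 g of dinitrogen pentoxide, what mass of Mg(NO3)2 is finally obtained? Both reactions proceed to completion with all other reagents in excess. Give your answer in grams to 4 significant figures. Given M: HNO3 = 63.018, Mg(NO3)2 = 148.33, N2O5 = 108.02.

428.7 g

n(N2O5) = 312.20 / 108.02 = 2.8902 mol.
Step 1 gives a 1:2 ratio of N2O5 to HNO3, so n(HNO3) = 5.7804 mol.
In step 2 the HNO3:Mg(NO3)2 ratio is 2:1, so n(Mg(NO3)2) = 2.8902 mol.
Mass of Mg(NO3)2 = 2.8902 × 148.33 = 428.70 g.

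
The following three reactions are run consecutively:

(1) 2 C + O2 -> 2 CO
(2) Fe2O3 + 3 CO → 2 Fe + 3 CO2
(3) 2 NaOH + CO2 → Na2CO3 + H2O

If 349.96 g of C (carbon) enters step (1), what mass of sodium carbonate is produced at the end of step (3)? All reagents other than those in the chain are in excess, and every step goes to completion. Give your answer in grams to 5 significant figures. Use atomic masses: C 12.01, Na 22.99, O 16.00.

3088.4 g

M(C) = 12.01 g/mol.
M(Na2CO3) = 2(22.99) + 12.01 + 3(16.00) = 105.99 g/mol.
n(C) = 349.96 / 12.01 = 29.1391 mol.
Reaction (1): C→CO ratio 2:2 ⇒ n(CO) = 29.1391 mol.
Reaction (2): CO→CO2 ratio 3:3 ⇒ n(CO2) = 29.1391 mol.
Reaction (3): CO2→Na2CO3 ratio 1:1 ⇒ n(Na2CO3) = 29.1391 mol.
Mass of Na2CO3 = 29.1391 × 105.99 = 3088.45 g.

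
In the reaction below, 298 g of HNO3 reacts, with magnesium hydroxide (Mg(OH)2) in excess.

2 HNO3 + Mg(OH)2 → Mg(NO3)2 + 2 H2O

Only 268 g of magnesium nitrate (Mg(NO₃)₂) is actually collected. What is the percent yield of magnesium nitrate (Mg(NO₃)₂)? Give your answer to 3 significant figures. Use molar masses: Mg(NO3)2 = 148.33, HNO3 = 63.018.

76.4 %

n(HNO3) = 298.0 g / 63.018 g/mol = 4.729 mol.
From the equation the HNO3:Mg(NO3)2 mole ratio is 2:1, so n(Mg(NO3)2) = 4.729 × 1/2 = 2.364 mol.
Mass of Mg(NO3)2 = 2.364 mol × 148.33 g/mol = 350.7 g.
This is the theoretical yield. Percent yield = 268 g / 350.7 g × 100% = 76.42%.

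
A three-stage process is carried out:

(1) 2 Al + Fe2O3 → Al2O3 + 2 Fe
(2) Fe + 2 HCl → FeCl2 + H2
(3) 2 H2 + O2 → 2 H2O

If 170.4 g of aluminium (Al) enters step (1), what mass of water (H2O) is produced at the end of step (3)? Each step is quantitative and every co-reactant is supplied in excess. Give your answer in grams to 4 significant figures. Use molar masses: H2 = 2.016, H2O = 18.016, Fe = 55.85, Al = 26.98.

n(Al) = 170.4 / 26.98 = 6.3158 mol.
Reaction (1): Al→Fe ratio 2:2 ⇒ n(Fe) = 6.3158 mol.
Reaction (2): Fe→H2 ratio 1:1 ⇒ n(H2) = 6.3158 mol.
Reaction (3): H2→H2O ratio 2:2 ⇒ n(H2O) = 6.3158 mol.
Mass of H2O = 6.3158 × 18.016 = 113.79 g.

113.8 g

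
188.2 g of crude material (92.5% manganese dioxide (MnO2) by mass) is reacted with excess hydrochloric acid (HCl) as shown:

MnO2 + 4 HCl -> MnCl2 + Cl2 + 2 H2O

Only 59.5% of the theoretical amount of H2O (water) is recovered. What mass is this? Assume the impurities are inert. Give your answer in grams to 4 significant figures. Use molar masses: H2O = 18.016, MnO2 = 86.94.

Pure MnO2 available = 188.2 g × 0.925 = 174.09 g.
n(MnO2) = 174.09 g / 86.94 g/mol = 2.0024 mol.
From the equation the MnO2:H2O mole ratio is 1:2, so n(H2O) = 2.0024 × 2/1 = 4.0047 mol.
Mass of H2O = 4.0047 mol × 18.016 g/mol = 72.149 g.
Actual mass collected = 72.149 g × 0.595 = 42.929 g.

42.93 g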